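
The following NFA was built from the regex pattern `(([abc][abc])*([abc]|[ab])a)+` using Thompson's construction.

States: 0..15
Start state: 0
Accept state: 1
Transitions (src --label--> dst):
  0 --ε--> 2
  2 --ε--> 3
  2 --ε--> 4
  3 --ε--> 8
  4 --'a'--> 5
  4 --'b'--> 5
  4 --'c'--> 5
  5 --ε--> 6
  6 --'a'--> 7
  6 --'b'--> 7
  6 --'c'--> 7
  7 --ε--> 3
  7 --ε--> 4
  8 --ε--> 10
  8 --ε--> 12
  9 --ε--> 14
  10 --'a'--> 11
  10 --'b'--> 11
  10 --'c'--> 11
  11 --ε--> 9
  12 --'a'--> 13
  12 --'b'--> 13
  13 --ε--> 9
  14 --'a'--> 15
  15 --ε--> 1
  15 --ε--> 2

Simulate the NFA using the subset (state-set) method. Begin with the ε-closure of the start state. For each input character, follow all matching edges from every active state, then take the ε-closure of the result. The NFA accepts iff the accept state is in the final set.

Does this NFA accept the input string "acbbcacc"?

start: ε-closure({0}) = {0,2,3,4,8,10,12}
'a' @ 1: {5,6,9,11,13,14}
'c' @ 2: {3,4,7,8,10,12}
'b' @ 3: {5,6,9,11,13,14}
'b' @ 4: {3,4,7,8,10,12}
'c' @ 5: {5,6,9,11,14}
'a' @ 6: {1,2,3,4,7,8,10,12,15}  ✓accept
'c' @ 7: {5,6,9,11,14}
'c' @ 8: {3,4,7,8,10,12}
after full input: {3,4,7,8,10,12}  (accept=1 not in)

Answer: REJECT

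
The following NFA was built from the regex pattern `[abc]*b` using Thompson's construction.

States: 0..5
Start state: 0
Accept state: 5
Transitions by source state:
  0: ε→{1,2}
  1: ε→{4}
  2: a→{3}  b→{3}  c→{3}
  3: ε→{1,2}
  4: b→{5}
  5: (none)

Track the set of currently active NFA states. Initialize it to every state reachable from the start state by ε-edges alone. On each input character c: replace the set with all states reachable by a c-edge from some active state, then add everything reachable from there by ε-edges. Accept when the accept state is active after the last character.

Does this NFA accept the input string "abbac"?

Answer: REJECT

Trace:
start: ε-closure({0}) = {0,1,2,4}
'a' @ 1: {1,2,3,4}
'b' @ 2: {1,2,3,4,5}  [accepting]
'b' @ 3: {1,2,3,4,5}  [accepting]
'a' @ 4: {1,2,3,4}
'c' @ 5: {1,2,3,4}
end set {1,2,3,4} — state 5 not in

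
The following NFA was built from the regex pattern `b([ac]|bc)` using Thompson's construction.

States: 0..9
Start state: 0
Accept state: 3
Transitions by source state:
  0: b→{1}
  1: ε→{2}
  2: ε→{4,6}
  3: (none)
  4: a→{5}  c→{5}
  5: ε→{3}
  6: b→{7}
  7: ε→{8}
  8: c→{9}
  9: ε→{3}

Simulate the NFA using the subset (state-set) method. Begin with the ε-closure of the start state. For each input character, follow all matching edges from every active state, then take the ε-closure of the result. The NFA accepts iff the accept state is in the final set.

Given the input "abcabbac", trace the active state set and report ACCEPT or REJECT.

Answer: REJECT

Derivation:
S₀ = ε-closure({0}) = {0}
'a' @ 1: {}  — dead — no transitions
rest 'bcabbac' ignored (set empty)
final: {}; accept 3 not in set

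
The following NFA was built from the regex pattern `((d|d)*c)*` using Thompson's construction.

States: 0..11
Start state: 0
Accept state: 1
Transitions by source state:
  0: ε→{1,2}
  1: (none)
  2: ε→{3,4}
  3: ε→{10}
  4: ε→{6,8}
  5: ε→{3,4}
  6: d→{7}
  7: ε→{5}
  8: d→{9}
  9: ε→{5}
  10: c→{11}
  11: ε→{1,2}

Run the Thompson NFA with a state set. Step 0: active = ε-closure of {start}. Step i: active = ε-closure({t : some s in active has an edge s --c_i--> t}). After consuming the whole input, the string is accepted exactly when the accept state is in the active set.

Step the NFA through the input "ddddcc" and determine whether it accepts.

Answer: ACCEPT

Derivation:
initial (ε-close {0}): {0,1,2,3,4,6,8,10}
'd' @ 1: {3,4,5,6,7,8,9,10}
'd' @ 2: {3,4,5,6,7,8,9,10}
'd' @ 3: {3,4,5,6,7,8,9,10}
'd' @ 4: {3,4,5,6,7,8,9,10}
'c' @ 5: {1,2,3,4,6,8,10,11}  ✓accept
'c' @ 6: {1,2,3,4,6,8,10,11}  ✓accept
final: {1,2,3,4,6,8,10,11}; accept 1 in set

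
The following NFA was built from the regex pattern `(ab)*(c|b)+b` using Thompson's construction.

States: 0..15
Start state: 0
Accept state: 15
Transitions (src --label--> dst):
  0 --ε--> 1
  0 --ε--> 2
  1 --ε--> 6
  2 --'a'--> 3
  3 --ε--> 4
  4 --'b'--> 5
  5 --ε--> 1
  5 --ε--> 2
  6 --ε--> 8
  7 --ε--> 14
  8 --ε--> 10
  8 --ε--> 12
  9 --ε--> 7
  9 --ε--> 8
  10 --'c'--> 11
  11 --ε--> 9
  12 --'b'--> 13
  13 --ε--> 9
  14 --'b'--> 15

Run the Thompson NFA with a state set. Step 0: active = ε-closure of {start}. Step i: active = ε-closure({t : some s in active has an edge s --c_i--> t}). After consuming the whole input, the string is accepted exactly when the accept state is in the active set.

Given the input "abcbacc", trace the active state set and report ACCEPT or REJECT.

S₀ = ε-closure({0}) = {0,1,2,6,8,10,12}
'a' @ 1: {3,4}
'b' @ 2: {1,2,5,6,8,10,12}
'c' @ 3: {7,8,9,10,11,12,14}
'b' @ 4: {7,8,9,10,12,13,14,15}  [accepting]
'a' @ 5: {}  — dead — no transitions
rest 'cc' ignored (set empty)
after full input: {}  (accept=15 not in)

Answer: REJECT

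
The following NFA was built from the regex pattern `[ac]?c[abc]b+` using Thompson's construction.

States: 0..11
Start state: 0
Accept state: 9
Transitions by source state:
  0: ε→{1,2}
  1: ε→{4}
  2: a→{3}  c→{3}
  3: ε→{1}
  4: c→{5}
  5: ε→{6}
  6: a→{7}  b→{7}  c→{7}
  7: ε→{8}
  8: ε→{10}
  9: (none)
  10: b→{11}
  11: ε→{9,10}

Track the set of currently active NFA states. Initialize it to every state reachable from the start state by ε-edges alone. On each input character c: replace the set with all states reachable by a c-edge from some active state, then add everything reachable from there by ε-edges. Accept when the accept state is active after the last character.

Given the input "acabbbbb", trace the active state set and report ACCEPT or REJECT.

initial (ε-close {0}): {0,1,2,4}
'a' @ 1: {1,3,4}
'c' @ 2: {5,6}
'a' @ 3: {7,8,10}
'b' @ 4: {9,10,11}  [accepting]
'b' @ 5: {9,10,11}  [accepting]
'b' @ 6: {9,10,11}  [accepting]
'b' @ 7: {9,10,11}  [accepting]
'b' @ 8: {9,10,11}  [accepting]
final: {9,10,11}; accept 9 in set

Answer: ACCEPT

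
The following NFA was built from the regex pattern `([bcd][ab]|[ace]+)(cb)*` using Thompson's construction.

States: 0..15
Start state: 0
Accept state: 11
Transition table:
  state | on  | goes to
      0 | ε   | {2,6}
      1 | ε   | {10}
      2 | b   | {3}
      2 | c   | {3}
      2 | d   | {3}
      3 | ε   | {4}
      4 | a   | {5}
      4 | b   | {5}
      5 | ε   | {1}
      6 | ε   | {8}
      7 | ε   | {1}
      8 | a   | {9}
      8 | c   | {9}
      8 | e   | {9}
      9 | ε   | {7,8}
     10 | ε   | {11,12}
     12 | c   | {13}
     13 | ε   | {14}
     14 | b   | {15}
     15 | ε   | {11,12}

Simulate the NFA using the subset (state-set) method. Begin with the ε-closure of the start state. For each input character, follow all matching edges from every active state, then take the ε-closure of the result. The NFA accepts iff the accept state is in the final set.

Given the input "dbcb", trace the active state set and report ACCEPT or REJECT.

initial (ε-close {0}): {0,2,6,8}
'd' @ 1: {3,4}
'b' @ 2: {1,5,10,11,12}  ✓accept
'c' @ 3: {13,14}
'b' @ 4: {11,12,15}  ✓accept
after full input: {11,12,15}  (accept=11 in)

Answer: ACCEPT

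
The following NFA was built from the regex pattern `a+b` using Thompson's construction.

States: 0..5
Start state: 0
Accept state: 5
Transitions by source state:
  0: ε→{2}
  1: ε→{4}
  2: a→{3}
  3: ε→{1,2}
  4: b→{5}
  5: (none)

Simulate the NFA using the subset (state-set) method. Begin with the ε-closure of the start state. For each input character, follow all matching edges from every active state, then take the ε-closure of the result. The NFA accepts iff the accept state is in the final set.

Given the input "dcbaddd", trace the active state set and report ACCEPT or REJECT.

Answer: REJECT

Steps:
start: ε-closure({0}) = {0,2}
'd' @ 1: {}  — dead — no transitions
rest 'cbaddd' ignored (set empty)
end set {} — state 5 not in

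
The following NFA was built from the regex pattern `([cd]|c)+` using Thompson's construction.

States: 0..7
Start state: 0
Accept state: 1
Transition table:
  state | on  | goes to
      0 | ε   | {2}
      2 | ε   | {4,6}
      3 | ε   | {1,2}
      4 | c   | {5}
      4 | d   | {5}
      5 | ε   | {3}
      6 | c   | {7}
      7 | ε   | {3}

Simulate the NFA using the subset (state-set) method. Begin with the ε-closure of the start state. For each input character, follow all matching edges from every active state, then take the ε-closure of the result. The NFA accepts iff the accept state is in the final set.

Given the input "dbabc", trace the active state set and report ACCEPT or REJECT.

Answer: REJECT

Derivation:
S₀ = ε-closure({0}) = {0,2,4,6}
'd' @ 1: {1,2,3,4,5,6}  [accepting]
'b' @ 2: {}  — no active states
rest 'abc' ignored (set empty)
final: {}; accept 1 not in set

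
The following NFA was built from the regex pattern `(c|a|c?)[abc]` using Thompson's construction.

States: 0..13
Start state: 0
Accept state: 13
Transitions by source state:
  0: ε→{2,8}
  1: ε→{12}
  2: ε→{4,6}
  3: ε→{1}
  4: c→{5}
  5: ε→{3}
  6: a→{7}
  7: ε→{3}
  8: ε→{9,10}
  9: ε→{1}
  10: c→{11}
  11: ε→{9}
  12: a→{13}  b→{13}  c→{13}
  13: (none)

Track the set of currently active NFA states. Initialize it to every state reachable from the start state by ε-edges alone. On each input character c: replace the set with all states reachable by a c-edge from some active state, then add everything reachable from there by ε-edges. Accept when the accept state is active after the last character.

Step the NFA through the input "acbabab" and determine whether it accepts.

start: ε-closure({0}) = {0,1,2,4,6,8,9,10,12}
'a' @ 1: {1,3,7,12,13}  ✓accept
'c' @ 2: {13}  ✓accept
'b' @ 3: {}  — state set empty
rest 'abab' ignored (set empty)
end set {} — state 13 not in

Answer: REJECT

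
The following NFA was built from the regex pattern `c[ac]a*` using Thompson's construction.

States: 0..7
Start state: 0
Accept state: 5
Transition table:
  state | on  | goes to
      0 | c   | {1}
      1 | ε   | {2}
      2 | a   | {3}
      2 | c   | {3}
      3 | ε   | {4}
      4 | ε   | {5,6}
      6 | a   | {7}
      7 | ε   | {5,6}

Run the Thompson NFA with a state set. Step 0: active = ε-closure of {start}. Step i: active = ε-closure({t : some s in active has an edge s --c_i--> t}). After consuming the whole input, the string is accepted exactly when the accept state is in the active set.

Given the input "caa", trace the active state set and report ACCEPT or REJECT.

initial (ε-close {0}): {0}
'c' @ 1: {1,2}
'a' @ 2: {3,4,5,6}  (accept∈set)
'a' @ 3: {5,6,7}  (accept∈set)
after full input: {5,6,7}  (accept=5 in)

Answer: ACCEPT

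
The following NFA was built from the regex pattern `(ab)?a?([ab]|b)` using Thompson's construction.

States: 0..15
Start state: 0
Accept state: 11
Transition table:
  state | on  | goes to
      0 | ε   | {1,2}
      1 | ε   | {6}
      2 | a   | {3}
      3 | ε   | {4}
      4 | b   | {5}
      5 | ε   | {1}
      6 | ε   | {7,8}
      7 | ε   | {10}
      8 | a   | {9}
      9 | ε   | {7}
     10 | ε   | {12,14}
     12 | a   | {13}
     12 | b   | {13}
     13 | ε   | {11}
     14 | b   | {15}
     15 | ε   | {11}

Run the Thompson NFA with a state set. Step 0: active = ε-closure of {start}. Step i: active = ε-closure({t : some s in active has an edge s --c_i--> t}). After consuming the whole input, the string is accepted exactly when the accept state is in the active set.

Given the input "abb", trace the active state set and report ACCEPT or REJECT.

S₀ = ε-closure({0}) = {0,1,2,6,7,8,10,12,14}
'a' @ 1: {3,4,7,9,10,11,12,13,14}  ✓accept
'b' @ 2: {1,5,6,7,8,10,11,12,13,14,15}  ✓accept
'b' @ 3: {11,13,15}  ✓accept
after full input: {11,13,15}  (accept=11 in)

Answer: ACCEPT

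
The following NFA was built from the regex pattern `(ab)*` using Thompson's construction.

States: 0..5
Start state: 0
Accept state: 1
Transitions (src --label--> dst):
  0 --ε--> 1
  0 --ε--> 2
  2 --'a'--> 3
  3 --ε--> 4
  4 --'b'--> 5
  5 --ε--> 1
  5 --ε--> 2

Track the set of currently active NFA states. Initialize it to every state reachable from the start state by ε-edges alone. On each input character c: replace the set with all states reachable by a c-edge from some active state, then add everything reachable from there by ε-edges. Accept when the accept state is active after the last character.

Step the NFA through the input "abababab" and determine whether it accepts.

S₀ = ε-closure({0}) = {0,1,2}
'a' @ 1: {3,4}
'b' @ 2: {1,2,5}  [accepting]
'a' @ 3: {3,4}
'b' @ 4: {1,2,5}  [accepting]
'a' @ 5: {3,4}
'b' @ 6: {1,2,5}  [accepting]
'a' @ 7: {3,4}
'b' @ 8: {1,2,5}  [accepting]
after full input: {1,2,5}  (accept=1 in)

Answer: ACCEPT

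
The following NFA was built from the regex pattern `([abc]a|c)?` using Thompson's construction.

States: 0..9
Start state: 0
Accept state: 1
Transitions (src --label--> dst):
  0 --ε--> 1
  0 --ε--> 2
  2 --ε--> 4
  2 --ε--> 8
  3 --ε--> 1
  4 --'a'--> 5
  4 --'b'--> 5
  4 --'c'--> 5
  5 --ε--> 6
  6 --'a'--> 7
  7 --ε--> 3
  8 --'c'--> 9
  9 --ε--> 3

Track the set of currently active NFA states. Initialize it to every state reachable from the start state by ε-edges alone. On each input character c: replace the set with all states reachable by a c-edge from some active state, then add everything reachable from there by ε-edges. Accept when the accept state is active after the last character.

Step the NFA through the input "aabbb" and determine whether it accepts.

start: ε-closure({0}) = {0,1,2,4,8}
'a' @ 1: {5,6}
'a' @ 2: {1,3,7}  [accepting]
'b' @ 3: {}  — state set empty
rest 'bb' ignored (set empty)
end set {} — state 1 not in

Answer: REJECT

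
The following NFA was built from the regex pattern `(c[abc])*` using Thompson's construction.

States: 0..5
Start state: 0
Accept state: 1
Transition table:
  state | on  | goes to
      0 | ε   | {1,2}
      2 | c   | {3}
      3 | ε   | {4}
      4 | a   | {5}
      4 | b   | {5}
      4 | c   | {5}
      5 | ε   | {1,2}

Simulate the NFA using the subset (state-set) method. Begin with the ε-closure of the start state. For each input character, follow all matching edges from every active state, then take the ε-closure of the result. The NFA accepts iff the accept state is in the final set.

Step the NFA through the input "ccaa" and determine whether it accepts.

initial (ε-close {0}): {0,1,2}
'c' @ 1: {3,4}
'c' @ 2: {1,2,5}  (accept∈set)
'a' @ 3: {}  — dead — no transitions
rest 'a' ignored (set empty)
end set {} — state 1 not in

Answer: REJECT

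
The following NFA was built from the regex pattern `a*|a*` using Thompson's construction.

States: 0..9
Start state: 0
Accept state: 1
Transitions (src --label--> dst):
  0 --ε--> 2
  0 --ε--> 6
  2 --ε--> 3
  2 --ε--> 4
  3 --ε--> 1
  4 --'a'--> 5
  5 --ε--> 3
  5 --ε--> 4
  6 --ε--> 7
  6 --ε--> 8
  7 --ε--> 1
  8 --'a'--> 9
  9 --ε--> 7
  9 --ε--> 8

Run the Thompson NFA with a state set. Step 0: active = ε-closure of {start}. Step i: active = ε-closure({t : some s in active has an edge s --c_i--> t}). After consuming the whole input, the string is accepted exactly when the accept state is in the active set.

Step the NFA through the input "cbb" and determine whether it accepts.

Answer: REJECT

Steps:
S₀ = ε-closure({0}) = {0,1,2,3,4,6,7,8}
'c' @ 1: {}  — state set empty
rest 'bb' ignored (set empty)
end set {} — state 1 not in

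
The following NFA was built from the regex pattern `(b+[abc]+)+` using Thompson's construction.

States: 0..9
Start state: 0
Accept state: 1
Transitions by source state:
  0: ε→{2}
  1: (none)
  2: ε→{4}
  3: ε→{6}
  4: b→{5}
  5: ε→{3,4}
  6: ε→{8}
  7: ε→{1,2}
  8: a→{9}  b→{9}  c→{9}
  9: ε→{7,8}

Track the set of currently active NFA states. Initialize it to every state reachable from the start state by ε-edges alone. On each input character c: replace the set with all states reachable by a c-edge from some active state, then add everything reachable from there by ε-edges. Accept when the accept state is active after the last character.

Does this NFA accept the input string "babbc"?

Answer: ACCEPT

Derivation:
S₀ = ε-closure({0}) = {0,2,4}
'b' @ 1: {3,4,5,6,8}
'a' @ 2: {1,2,4,7,8,9}  ✓accept
'b' @ 3: {1,2,3,4,5,6,7,8,9}  ✓accept
'b' @ 4: {1,2,3,4,5,6,7,8,9}  ✓accept
'c' @ 5: {1,2,4,7,8,9}  ✓accept
end set {1,2,4,7,8,9} — state 1 in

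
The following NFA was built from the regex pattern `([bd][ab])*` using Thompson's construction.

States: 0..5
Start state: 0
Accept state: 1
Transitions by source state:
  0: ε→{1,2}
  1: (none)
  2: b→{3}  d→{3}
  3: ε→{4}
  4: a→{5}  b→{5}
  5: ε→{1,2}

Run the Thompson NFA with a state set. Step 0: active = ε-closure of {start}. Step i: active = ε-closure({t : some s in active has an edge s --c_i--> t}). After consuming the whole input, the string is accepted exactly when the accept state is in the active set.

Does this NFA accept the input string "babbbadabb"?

start: ε-closure({0}) = {0,1,2}
'b' @ 1: {3,4}
'a' @ 2: {1,2,5}  [accepting]
'b' @ 3: {3,4}
'b' @ 4: {1,2,5}  [accepting]
'b' @ 5: {3,4}
'a' @ 6: {1,2,5}  [accepting]
'd' @ 7: {3,4}
'a' @ 8: {1,2,5}  [accepting]
'b' @ 9: {3,4}
'b' @ 10: {1,2,5}  [accepting]
final: {1,2,5}; accept 1 in set

Answer: ACCEPT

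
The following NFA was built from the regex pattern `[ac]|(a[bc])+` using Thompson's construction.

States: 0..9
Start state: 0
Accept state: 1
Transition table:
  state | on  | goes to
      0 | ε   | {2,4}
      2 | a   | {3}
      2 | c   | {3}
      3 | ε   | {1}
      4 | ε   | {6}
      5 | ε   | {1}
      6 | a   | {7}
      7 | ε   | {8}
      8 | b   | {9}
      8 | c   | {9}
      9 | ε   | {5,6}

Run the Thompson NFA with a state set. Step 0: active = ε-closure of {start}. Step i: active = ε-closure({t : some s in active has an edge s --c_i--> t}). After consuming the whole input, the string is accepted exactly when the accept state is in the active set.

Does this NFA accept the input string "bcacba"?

initial (ε-close {0}): {0,2,4,6}
'b' @ 1: {}  — no active states
rest 'cacba' ignored (set empty)
final: {}; accept 1 not in set

Answer: REJECT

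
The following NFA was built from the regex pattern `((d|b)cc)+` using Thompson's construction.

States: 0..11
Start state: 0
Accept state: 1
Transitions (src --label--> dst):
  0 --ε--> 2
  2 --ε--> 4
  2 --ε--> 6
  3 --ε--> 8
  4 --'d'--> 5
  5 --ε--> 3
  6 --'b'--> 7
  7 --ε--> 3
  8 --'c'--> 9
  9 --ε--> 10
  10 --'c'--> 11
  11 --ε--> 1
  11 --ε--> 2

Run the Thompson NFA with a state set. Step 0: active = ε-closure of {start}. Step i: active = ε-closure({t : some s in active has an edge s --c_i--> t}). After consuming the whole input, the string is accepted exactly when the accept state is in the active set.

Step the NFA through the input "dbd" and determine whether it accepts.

Answer: REJECT

Steps:
start: ε-closure({0}) = {0,2,4,6}
'd' @ 1: {3,5,8}
'b' @ 2: {}  — state set empty
rest 'd' ignored (set empty)
after full input: {}  (accept=1 not in)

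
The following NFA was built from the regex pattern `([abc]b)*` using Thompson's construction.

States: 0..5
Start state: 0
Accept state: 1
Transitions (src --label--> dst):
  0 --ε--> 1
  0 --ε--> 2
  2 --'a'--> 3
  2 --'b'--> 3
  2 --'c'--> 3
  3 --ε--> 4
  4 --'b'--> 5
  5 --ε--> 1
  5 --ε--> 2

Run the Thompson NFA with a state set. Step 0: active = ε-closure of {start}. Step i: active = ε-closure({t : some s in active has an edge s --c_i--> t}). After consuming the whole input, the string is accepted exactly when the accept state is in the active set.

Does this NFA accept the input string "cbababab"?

start: ε-closure({0}) = {0,1,2}
'c' @ 1: {3,4}
'b' @ 2: {1,2,5}  [accepting]
'a' @ 3: {3,4}
'b' @ 4: {1,2,5}  [accepting]
'a' @ 5: {3,4}
'b' @ 6: {1,2,5}  [accepting]
'a' @ 7: {3,4}
'b' @ 8: {1,2,5}  [accepting]
final: {1,2,5}; accept 1 in set

Answer: ACCEPT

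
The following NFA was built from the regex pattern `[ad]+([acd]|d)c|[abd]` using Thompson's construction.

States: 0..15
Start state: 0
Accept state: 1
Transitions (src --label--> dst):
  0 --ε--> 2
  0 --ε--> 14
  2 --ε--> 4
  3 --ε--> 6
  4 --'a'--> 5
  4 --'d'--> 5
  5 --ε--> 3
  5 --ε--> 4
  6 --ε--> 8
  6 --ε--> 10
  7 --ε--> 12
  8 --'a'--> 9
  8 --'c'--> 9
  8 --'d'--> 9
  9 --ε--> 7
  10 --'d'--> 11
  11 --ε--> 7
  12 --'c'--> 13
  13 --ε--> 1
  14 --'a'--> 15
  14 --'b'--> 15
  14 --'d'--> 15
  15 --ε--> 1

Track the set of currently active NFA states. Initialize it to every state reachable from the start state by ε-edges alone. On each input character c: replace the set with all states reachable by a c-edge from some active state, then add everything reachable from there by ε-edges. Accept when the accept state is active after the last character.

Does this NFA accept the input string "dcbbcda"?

S₀ = ε-closure({0}) = {0,2,4,14}
'd' @ 1: {1,3,4,5,6,8,10,15}  [accepting]
'c' @ 2: {7,9,12}
'b' @ 3: {}  — state set empty
rest 'bcda' ignored (set empty)
after full input: {}  (accept=1 not in)

Answer: REJECT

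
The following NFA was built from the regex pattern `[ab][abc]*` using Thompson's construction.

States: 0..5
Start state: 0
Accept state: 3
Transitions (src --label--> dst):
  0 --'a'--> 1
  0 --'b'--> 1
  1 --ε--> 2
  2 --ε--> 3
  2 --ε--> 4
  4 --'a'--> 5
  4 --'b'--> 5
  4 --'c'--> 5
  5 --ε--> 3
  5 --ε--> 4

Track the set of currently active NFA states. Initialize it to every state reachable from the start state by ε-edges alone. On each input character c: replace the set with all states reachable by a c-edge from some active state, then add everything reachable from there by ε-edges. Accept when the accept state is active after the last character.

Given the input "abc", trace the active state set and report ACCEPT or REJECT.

Answer: ACCEPT

Derivation:
initial (ε-close {0}): {0}
'a' @ 1: {1,2,3,4}  ✓accept
'b' @ 2: {3,4,5}  ✓accept
'c' @ 3: {3,4,5}  ✓accept
after full input: {3,4,5}  (accept=3 in)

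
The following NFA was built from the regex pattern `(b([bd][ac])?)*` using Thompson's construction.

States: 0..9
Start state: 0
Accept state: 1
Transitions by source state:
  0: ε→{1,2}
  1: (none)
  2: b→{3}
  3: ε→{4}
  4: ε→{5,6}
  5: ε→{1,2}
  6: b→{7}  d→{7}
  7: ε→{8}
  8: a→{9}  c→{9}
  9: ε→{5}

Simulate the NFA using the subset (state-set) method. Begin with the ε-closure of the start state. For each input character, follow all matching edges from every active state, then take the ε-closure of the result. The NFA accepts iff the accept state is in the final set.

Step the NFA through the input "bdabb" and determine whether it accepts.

Answer: ACCEPT

Trace:
S₀ = ε-closure({0}) = {0,1,2}
'b' @ 1: {1,2,3,4,5,6}  ✓accept
'd' @ 2: {7,8}
'a' @ 3: {1,2,5,9}  ✓accept
'b' @ 4: {1,2,3,4,5,6}  ✓accept
'b' @ 5: {1,2,3,4,5,6,7,8}  ✓accept
final: {1,2,3,4,5,6,7,8}; accept 1 in set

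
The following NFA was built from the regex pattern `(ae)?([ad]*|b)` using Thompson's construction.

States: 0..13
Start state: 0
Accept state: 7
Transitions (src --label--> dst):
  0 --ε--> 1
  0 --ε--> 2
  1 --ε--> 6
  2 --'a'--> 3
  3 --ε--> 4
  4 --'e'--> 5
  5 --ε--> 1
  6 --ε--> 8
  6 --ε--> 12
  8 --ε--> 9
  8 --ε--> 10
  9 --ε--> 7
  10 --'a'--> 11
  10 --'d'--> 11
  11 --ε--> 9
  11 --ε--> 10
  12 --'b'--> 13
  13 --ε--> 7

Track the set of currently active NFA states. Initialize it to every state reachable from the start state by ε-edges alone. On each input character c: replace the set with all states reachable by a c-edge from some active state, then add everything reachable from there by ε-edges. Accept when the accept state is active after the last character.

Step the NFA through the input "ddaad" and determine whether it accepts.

Answer: ACCEPT

Steps:
S₀ = ε-closure({0}) = {0,1,2,6,7,8,9,10,12}
'd' @ 1: {7,9,10,11}  [accepting]
'd' @ 2: {7,9,10,11}  [accepting]
'a' @ 3: {7,9,10,11}  [accepting]
'a' @ 4: {7,9,10,11}  [accepting]
'd' @ 5: {7,9,10,11}  [accepting]
final: {7,9,10,11}; accept 7 in set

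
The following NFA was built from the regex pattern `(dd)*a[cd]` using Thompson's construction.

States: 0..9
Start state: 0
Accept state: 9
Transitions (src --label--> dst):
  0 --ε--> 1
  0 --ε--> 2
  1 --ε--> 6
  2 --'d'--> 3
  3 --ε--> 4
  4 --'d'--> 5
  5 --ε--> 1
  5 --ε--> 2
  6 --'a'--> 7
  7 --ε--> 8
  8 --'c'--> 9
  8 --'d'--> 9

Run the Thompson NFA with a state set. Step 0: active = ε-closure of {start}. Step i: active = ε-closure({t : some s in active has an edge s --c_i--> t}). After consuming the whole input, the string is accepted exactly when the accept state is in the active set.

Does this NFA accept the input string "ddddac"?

S₀ = ε-closure({0}) = {0,1,2,6}
'd' @ 1: {3,4}
'd' @ 2: {1,2,5,6}
'd' @ 3: {3,4}
'd' @ 4: {1,2,5,6}
'a' @ 5: {7,8}
'c' @ 6: {9}  (accept∈set)
final: {9}; accept 9 in set

Answer: ACCEPT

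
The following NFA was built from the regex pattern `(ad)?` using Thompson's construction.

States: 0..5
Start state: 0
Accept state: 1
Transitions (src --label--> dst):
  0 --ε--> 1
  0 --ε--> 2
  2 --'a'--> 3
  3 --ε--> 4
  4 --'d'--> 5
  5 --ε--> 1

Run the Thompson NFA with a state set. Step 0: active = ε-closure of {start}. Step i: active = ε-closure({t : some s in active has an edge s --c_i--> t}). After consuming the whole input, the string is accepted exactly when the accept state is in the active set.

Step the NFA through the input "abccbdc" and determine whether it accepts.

Answer: REJECT

Steps:
initial (ε-close {0}): {0,1,2}
'a' @ 1: {3,4}
'b' @ 2: {}  — state set empty
rest 'ccbdc' ignored (set empty)
end set {} — state 1 not in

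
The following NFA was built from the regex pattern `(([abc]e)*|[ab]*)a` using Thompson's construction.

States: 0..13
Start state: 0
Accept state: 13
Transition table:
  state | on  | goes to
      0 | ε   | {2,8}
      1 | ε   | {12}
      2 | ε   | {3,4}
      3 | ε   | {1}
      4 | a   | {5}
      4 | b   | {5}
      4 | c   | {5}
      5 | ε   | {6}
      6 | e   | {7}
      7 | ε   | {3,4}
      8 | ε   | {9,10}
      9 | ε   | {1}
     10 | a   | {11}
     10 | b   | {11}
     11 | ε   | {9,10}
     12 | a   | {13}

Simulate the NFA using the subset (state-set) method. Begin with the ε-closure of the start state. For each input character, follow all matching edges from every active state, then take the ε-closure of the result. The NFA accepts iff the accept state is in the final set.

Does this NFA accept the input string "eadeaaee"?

Answer: REJECT

Trace:
initial (ε-close {0}): {0,1,2,3,4,8,9,10,12}
'e' @ 1: {}  — dead — no transitions
rest 'adeaaee' ignored (set empty)
after full input: {}  (accept=13 not in)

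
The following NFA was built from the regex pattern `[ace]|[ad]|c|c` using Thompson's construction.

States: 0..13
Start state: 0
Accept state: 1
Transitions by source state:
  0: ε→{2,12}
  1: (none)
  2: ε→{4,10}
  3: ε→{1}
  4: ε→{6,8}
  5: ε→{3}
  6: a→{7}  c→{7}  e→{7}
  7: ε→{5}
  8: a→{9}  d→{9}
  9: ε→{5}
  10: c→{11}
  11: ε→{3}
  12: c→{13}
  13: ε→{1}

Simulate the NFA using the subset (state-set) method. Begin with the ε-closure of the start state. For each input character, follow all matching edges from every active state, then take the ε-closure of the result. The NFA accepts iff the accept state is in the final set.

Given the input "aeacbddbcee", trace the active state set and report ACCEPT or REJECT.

S₀ = ε-closure({0}) = {0,2,4,6,8,10,12}
'a' @ 1: {1,3,5,7,9}  (accept∈set)
'e' @ 2: {}  — state set empty
rest 'acbddbcee' ignored (set empty)
end set {} — state 1 not in

Answer: REJECT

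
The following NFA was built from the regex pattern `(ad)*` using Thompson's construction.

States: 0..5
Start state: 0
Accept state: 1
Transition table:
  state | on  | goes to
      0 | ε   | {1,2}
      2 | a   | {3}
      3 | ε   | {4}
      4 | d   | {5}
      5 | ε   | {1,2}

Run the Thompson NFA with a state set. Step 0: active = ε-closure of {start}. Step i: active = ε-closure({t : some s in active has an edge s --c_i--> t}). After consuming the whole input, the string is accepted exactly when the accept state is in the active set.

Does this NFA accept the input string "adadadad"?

Answer: ACCEPT

Steps:
initial (ε-close {0}): {0,1,2}
'a' @ 1: {3,4}
'd' @ 2: {1,2,5}  [accepting]
'a' @ 3: {3,4}
'd' @ 4: {1,2,5}  [accepting]
'a' @ 5: {3,4}
'd' @ 6: {1,2,5}  [accepting]
'a' @ 7: {3,4}
'd' @ 8: {1,2,5}  [accepting]
end set {1,2,5} — state 1 in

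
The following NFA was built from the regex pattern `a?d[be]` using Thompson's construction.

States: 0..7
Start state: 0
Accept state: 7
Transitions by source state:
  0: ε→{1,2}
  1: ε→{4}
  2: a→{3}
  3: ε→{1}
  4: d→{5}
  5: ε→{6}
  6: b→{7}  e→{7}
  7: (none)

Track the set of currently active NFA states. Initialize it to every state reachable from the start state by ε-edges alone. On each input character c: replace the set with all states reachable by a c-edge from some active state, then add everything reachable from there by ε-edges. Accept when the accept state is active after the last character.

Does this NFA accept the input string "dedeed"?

Answer: REJECT

Trace:
start: ε-closure({0}) = {0,1,2,4}
'd' @ 1: {5,6}
'e' @ 2: {7}  (accept∈set)
'd' @ 3: {}  — no active states
rest 'eed' ignored (set empty)
end set {} — state 7 not in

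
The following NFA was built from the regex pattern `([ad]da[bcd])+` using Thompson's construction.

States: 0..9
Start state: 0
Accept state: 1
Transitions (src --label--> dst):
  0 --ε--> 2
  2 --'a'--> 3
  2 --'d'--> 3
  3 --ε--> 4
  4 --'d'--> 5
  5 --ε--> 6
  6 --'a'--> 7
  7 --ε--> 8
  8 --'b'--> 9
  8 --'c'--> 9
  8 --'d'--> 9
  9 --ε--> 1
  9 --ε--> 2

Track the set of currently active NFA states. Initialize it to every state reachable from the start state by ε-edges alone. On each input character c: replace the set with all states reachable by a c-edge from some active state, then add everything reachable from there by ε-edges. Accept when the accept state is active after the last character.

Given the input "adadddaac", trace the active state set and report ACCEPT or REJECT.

initial (ε-close {0}): {0,2}
'a' @ 1: {3,4}
'd' @ 2: {5,6}
'a' @ 3: {7,8}
'd' @ 4: {1,2,9}  (accept∈set)
'd' @ 5: {3,4}
'd' @ 6: {5,6}
'a' @ 7: {7,8}
'a' @ 8: {}  — state set empty
rest 'c' ignored (set empty)
final: {}; accept 1 not in set

Answer: REJECT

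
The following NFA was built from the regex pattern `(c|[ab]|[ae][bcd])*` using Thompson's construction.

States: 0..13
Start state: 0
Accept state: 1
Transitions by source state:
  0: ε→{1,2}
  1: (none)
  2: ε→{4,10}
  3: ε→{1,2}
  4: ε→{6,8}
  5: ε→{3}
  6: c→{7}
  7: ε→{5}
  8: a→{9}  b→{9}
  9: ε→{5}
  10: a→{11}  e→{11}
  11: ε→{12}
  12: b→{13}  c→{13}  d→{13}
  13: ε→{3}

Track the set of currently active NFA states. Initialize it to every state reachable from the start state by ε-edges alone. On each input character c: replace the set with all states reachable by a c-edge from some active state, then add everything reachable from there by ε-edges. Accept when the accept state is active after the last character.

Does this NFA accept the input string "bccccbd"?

start: ε-closure({0}) = {0,1,2,4,6,8,10}
'b' @ 1: {1,2,3,4,5,6,8,9,10}  ✓accept
'c' @ 2: {1,2,3,4,5,6,7,8,10}  ✓accept
'c' @ 3: {1,2,3,4,5,6,7,8,10}  ✓accept
'c' @ 4: {1,2,3,4,5,6,7,8,10}  ✓accept
'c' @ 5: {1,2,3,4,5,6,7,8,10}  ✓accept
'b' @ 6: {1,2,3,4,5,6,8,9,10}  ✓accept
'd' @ 7: {}  — no active states
after full input: {}  (accept=1 not in)

Answer: REJECT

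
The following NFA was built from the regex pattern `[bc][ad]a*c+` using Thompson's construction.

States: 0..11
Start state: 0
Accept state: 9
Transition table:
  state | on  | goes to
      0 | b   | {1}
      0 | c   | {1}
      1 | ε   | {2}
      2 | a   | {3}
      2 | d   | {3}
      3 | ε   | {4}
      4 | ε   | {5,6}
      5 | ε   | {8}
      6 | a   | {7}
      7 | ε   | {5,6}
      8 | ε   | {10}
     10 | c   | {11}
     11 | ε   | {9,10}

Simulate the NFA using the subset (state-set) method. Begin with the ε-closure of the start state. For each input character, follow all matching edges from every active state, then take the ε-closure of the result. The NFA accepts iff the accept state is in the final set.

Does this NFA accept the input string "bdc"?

start: ε-closure({0}) = {0}
'b' @ 1: {1,2}
'd' @ 2: {3,4,5,6,8,10}
'c' @ 3: {9,10,11}  (accept∈set)
end set {9,10,11} — state 9 in

Answer: ACCEPT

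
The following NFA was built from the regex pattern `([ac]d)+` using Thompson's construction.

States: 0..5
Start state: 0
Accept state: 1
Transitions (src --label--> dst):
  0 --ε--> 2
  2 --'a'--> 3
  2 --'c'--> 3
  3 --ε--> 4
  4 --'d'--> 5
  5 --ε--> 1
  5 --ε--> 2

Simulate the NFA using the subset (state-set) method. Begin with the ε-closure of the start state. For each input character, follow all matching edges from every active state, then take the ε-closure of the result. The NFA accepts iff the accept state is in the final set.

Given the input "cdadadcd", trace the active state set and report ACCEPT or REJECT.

S₀ = ε-closure({0}) = {0,2}
'c' @ 1: {3,4}
'd' @ 2: {1,2,5}  ✓accept
'a' @ 3: {3,4}
'd' @ 4: {1,2,5}  ✓accept
'a' @ 5: {3,4}
'd' @ 6: {1,2,5}  ✓accept
'c' @ 7: {3,4}
'd' @ 8: {1,2,5}  ✓accept
final: {1,2,5}; accept 1 in set

Answer: ACCEPT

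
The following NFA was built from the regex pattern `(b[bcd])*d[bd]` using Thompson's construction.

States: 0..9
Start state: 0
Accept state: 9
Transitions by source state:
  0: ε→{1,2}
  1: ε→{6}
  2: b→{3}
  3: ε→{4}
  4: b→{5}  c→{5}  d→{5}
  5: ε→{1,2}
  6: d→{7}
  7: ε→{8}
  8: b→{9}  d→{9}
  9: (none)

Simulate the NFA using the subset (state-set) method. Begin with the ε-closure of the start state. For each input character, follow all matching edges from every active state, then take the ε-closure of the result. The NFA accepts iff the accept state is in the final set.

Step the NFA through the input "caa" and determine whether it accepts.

start: ε-closure({0}) = {0,1,2,6}
'c' @ 1: {}  — dead — no transitions
rest 'aa' ignored (set empty)
after full input: {}  (accept=9 not in)

Answer: REJECT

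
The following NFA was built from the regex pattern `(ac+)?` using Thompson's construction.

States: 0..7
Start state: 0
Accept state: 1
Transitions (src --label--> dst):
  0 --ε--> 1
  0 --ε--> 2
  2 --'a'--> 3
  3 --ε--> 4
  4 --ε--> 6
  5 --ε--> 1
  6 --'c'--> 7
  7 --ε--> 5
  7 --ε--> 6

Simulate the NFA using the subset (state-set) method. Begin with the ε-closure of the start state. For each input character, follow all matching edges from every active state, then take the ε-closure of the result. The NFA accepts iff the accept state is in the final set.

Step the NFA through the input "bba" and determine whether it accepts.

initial (ε-close {0}): {0,1,2}
'b' @ 1: {}  — no active states
rest 'ba' ignored (set empty)
end set {} — state 1 not in

Answer: REJECT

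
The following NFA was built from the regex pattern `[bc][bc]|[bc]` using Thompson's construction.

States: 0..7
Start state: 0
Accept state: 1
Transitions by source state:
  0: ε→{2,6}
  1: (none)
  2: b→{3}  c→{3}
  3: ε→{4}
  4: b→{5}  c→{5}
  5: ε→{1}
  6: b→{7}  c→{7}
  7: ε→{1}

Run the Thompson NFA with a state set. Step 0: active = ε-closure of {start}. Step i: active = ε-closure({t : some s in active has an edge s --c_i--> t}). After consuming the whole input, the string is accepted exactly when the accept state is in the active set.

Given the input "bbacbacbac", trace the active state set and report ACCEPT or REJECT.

start: ε-closure({0}) = {0,2,6}
'b' @ 1: {1,3,4,7}  [accepting]
'b' @ 2: {1,5}  [accepting]
'a' @ 3: {}  — dead — no transitions
rest 'cbacbac' ignored (set empty)
final: {}; accept 1 not in set

Answer: REJECT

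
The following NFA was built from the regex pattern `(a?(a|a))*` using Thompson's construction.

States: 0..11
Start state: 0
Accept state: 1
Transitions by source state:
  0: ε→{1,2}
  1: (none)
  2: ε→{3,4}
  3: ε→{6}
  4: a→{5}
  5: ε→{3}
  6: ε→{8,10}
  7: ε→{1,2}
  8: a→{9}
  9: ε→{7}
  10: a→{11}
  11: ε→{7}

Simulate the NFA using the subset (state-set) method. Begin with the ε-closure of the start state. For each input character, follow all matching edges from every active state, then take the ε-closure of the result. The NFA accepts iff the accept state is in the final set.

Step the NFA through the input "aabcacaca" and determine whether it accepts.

Answer: REJECT

Derivation:
initial (ε-close {0}): {0,1,2,3,4,6,8,10}
'a' @ 1: {1,2,3,4,5,6,7,8,9,10,11}  (accept∈set)
'a' @ 2: {1,2,3,4,5,6,7,8,9,10,11}  (accept∈set)
'b' @ 3: {}  — state set empty
rest 'cacaca' ignored (set empty)
final: {}; accept 1 not in set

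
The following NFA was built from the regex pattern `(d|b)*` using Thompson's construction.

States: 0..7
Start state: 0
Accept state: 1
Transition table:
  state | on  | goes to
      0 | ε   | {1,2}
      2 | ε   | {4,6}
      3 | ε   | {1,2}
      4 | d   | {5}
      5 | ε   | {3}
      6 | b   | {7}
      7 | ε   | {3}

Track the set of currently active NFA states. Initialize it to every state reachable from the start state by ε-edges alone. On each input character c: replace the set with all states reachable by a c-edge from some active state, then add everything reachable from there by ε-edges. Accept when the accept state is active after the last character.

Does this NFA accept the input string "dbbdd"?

Answer: ACCEPT

Steps:
initial (ε-close {0}): {0,1,2,4,6}
'd' @ 1: {1,2,3,4,5,6}  (accept∈set)
'b' @ 2: {1,2,3,4,6,7}  (accept∈set)
'b' @ 3: {1,2,3,4,6,7}  (accept∈set)
'd' @ 4: {1,2,3,4,5,6}  (accept∈set)
'd' @ 5: {1,2,3,4,5,6}  (accept∈set)
end set {1,2,3,4,5,6} — state 1 in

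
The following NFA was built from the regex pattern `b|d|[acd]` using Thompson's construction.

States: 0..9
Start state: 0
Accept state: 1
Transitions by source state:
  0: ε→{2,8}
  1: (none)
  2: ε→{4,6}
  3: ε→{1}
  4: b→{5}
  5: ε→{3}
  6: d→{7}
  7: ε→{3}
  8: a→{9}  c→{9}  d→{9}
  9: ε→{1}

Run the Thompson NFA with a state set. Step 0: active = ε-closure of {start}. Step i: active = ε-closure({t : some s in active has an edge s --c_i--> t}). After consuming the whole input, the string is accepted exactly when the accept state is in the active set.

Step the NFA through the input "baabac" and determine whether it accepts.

start: ε-closure({0}) = {0,2,4,6,8}
'b' @ 1: {1,3,5}  (accept∈set)
'a' @ 2: {}  — no active states
rest 'abac' ignored (set empty)
end set {} — state 1 not in

Answer: REJECT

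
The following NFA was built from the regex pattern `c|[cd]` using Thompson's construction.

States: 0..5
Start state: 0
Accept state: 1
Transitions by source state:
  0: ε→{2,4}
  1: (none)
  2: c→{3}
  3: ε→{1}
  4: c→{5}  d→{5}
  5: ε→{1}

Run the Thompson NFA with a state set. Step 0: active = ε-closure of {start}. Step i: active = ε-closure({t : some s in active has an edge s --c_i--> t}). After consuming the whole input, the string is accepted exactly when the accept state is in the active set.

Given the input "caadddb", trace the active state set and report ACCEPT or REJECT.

start: ε-closure({0}) = {0,2,4}
'c' @ 1: {1,3,5}  (accept∈set)
'a' @ 2: {}  — state set empty
rest 'adddb' ignored (set empty)
end set {} — state 1 not in

Answer: REJECT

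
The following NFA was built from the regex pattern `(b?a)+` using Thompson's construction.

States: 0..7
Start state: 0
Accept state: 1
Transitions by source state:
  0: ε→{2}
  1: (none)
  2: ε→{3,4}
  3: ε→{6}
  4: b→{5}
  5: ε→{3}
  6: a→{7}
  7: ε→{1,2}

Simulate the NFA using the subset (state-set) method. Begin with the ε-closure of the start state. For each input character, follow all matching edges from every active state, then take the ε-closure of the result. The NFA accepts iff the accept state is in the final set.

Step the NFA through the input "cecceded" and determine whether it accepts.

start: ε-closure({0}) = {0,2,3,4,6}
'c' @ 1: {}  — dead — no transitions
rest 'ecceded' ignored (set empty)
final: {}; accept 1 not in set

Answer: REJECT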